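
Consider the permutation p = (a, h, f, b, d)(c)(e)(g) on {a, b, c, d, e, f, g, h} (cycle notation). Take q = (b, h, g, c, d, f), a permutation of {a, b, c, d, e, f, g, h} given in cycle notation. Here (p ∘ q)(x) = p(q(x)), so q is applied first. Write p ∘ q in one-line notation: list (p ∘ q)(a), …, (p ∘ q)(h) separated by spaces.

Chase each element through q then p: a → a → h; b → h → f; c → d → a; d → f → b; e → e → e; f → b → d; g → c → c; h → g → g.
Collecting the images, p ∘ q = [h f a b e d c g].

h f a b e d c g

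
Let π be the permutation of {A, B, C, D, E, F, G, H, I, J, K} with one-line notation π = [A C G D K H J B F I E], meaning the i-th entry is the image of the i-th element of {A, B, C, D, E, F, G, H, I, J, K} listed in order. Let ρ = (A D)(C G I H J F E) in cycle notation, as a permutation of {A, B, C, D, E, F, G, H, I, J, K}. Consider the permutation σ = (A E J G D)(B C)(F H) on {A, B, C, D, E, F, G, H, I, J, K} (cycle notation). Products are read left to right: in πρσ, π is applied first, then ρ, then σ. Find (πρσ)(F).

(πρσ)(F) = σ(ρ(π(F))). π(F) = H, then ρ(H) = J, then σ(J) = G, so the result is G.

G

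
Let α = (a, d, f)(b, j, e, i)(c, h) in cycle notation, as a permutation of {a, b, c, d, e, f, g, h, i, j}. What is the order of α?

12

The disjoint cycles have lengths 4, 3, 2, 1.
The order of α is the least common multiple of its cycle lengths: lcm(4, 3, 2) = 12.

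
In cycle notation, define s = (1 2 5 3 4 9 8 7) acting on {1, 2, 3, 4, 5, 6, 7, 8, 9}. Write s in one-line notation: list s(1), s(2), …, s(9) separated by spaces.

Reading each image from the cycles: 1↦2, 2↦5, 3↦4, 4↦9, 5↦3, 6↦6, 7↦1, 8↦7, 9↦8.
Listing these in domain order gives 2 5 4 9 3 6 1 7 8.

2 5 4 9 3 6 1 7 8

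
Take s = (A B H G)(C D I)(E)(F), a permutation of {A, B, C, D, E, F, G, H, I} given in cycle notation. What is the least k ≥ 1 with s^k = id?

12

The cycle type of s is (4, 3, 1, 1).
Since disjoint cycles commute, ord(s) = lcm(4, 3) = 12.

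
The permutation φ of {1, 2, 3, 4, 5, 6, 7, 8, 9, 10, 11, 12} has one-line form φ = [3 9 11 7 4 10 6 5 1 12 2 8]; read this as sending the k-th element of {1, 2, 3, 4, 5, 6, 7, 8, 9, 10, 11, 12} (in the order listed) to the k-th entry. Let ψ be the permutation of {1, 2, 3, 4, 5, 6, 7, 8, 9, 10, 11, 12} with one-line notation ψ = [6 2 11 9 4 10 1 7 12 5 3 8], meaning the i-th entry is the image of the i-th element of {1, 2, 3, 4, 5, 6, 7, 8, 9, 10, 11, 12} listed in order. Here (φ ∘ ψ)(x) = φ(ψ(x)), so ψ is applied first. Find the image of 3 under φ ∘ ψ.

2

First apply ψ: ψ(3) = 11, then φ(11) = 2. Thus (φ ∘ ψ)(3) = 2.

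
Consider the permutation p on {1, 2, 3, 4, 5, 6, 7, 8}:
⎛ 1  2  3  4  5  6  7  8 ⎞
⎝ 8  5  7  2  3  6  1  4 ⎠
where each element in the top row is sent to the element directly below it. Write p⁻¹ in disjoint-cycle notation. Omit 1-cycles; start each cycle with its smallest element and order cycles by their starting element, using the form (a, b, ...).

First write p in disjoint cycles: (1, 8, 4, 2, 5, 3, 7).
The inverse reverses every cycle; in canonical form, p⁻¹ = (1, 7, 3, 5, 2, 4, 8).

(1, 7, 3, 5, 2, 4, 8)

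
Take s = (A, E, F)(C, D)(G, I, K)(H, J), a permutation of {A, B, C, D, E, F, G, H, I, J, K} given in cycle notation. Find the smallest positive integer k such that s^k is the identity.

6

The disjoint cycles have lengths 3, 3, 2, 2, 1.
The order of s is the least common multiple of its cycle lengths: lcm(3, 3, 2, 2) = 6.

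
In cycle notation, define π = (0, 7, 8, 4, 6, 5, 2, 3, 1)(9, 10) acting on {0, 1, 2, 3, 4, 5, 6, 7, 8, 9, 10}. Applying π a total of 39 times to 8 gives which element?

8 lies in the 9-cycle (0, 7, 8, 4, 6, 5, 2, 3, 1).
Since the cycle has length 9, π^39 acts on it the same as π^3 (39 mod 9 = 3).
Advancing 3 steps from 8: 8 → 4 → 6 → 5.

5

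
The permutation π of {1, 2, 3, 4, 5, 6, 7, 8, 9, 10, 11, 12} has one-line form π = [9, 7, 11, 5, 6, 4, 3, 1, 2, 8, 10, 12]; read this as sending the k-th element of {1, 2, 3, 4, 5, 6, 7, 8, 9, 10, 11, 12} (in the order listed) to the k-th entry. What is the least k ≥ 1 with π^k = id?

24

Writing π as disjoint cycles, the cycle lengths are 8, 3, 1.
The order is lcm(8, 3) = 24.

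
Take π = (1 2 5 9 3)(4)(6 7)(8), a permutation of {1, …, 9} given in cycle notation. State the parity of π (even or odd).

odd

The cycle lengths are 5, 2, 1, 1.
A cycle is odd iff its length is even; π has 1 even-length cycle, so sgn(π) = (−1)^1 and π is odd.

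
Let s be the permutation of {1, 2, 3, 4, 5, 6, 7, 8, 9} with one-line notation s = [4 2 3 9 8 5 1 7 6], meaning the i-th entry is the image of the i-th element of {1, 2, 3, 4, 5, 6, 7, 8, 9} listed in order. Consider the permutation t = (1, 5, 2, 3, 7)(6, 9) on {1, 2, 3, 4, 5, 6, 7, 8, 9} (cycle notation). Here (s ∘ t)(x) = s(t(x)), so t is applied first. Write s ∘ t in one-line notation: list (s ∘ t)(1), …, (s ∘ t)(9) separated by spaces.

(s ∘ t)(x) = s(t(x)). Computing each image: s(t(1)) = s(5) = 8, s(t(2)) = s(3) = 3, s(t(3)) = s(7) = 1, s(t(4)) = s(4) = 9, s(t(5)) = s(2) = 2, s(t(6)) = s(9) = 6, s(t(7)) = s(1) = 4, s(t(8)) = s(8) = 7, s(t(9)) = s(6) = 5.
Hence s ∘ t = [8 3 1 9 2 6 4 7 5].

8 3 1 9 2 6 4 7 5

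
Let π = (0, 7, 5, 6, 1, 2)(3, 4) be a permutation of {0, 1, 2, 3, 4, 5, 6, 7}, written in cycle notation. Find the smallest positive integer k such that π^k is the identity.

The disjoint cycles have lengths 6, 2.
Since disjoint cycles commute, ord(π) = lcm(6, 2) = 6.

6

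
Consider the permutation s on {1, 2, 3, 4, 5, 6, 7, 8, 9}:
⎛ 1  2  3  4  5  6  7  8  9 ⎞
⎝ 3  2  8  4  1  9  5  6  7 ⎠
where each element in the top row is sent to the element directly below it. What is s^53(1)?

9

Tracing 1 → 3 → … returns to 1 after 7 steps, so 1 lies in a 7-cycle (1, 3, 8, 6, 9, 7, 5).
Powers repeat with period 7 on this cycle, and 53 mod 7 = 4, so s^53(1) = s^4(1).
Stepping 4 places around the cycle: 1 → 3 → 8 → 6 → 9.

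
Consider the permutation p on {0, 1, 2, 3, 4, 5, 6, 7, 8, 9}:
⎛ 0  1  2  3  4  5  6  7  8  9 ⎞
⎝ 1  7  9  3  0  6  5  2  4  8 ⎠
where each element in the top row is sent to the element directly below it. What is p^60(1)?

Tracing 1 → 7 → … returns to 1 after 7 steps, so 1 lies in a 7-cycle (0 1 7 2 9 8 4).
On a 7-cycle, p^7 is the identity, so p^60 = p^4 there (60 ≡ 4 mod 7).
Advancing 4 steps from 1: 1 → 7 → 2 → 9 → 8.

8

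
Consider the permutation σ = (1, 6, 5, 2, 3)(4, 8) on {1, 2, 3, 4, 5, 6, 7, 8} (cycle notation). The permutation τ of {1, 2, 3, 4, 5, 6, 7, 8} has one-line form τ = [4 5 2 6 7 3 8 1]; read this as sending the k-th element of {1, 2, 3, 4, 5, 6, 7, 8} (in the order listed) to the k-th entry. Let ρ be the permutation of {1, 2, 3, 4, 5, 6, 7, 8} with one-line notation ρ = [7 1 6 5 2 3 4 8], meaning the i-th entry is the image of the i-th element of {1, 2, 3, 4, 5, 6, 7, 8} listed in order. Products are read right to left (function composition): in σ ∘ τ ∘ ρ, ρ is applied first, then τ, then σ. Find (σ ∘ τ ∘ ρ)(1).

Apply the permutations in order: ρ(1) = 7, then τ(7) = 8, then σ(8) = 4. So (σ ∘ τ ∘ ρ)(1) = 4.

4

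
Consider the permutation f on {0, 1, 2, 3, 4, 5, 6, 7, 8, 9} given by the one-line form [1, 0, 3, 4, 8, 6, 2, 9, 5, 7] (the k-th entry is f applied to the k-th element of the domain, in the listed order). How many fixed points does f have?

No element satisfies f(x) = x, so there are 0 fixed points.

0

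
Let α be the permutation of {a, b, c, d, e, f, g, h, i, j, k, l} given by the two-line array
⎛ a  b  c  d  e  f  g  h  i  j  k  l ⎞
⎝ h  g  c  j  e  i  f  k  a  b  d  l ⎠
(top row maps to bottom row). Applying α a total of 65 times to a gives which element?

Tracing a → h → … returns to a after 9 steps, so a lies in a 9-cycle (a, h, k, d, j, b, g, f, i).
Powers repeat with period 9 on this cycle, and 65 mod 9 = 2, so α^65(a) = α^2(a).
Advancing 2 steps from a: a → h → k.

k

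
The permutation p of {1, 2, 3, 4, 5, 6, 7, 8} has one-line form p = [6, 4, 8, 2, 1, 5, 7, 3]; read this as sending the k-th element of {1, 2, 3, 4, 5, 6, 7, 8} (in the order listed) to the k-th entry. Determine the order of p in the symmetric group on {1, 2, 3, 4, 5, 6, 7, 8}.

6

The disjoint-cycle form of p has cycle lengths 3, 2, 2, 1.
Since disjoint cycles commute, ord(p) = lcm(3, 2, 2) = 6.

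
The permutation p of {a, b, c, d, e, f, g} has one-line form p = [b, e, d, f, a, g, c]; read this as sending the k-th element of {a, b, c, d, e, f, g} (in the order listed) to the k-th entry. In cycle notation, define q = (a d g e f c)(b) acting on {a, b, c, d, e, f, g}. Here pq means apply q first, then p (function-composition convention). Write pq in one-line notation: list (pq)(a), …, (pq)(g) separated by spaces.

Chase each element through q then p: a → d → f; b → b → e; c → a → b; d → g → c; e → f → g; f → c → d; g → e → a.
So pq in one-line form is f e b c g d a.

f e b c g d a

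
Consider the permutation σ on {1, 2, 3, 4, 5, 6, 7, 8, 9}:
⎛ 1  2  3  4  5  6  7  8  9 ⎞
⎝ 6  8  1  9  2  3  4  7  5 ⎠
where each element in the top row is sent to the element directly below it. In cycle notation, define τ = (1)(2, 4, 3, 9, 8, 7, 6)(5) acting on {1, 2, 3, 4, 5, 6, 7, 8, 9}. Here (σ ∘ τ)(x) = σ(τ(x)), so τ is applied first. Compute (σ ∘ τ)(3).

5

First apply τ: τ(3) = 9, then σ(9) = 5. Thus (σ ∘ τ)(3) = 5.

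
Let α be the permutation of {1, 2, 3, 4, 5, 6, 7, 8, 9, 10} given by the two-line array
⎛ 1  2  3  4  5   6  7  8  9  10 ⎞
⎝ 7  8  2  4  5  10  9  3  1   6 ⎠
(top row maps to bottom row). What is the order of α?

6

Writing α as disjoint cycles, the cycle lengths are 3, 3, 2, 1, 1.
Since disjoint cycles commute, ord(α) = lcm(3, 3, 2) = 6.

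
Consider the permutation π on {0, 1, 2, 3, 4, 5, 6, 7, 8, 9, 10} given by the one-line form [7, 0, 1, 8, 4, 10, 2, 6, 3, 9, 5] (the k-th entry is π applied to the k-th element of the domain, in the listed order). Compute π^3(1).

Tracing 1 → 0 → … returns to 1 after 5 steps, so 1 lies in a 5-cycle (0, 7, 6, 2, 1).
Stepping 3 places around the cycle: 1 → 0 → 7 → 6.

6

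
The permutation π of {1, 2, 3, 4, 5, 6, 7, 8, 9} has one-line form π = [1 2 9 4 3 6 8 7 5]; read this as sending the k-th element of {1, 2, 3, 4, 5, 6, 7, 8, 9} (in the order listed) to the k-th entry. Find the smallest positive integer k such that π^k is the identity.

6

Decomposing into disjoint cycles gives cycle lengths 3, 2, 1, 1, 1, 1.
The order is lcm(3, 2) = 6.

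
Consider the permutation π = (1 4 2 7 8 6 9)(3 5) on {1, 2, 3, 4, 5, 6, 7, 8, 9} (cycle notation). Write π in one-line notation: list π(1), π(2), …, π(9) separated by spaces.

Reading each image from the cycles: 1→4, 2→7, 3→5, 4→2, 5→3, 6→9, 7→8, 8→6, 9→1.
So the one-line form is 4 7 5 2 3 9 8 6 1.

4 7 5 2 3 9 8 6 1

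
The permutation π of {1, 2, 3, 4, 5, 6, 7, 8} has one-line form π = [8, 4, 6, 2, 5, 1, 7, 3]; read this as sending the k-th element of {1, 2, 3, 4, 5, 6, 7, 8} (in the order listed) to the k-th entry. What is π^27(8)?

Tracing 8 → 3 → … returns to 8 after 4 steps, so 8 lies in a 4-cycle (1, 8, 3, 6).
On a 4-cycle, π^4 is the identity, so π^27 = π^3 there (27 ≡ 3 mod 4).
Advancing 3 steps from 8: 8 → 3 → 6 → 1.

1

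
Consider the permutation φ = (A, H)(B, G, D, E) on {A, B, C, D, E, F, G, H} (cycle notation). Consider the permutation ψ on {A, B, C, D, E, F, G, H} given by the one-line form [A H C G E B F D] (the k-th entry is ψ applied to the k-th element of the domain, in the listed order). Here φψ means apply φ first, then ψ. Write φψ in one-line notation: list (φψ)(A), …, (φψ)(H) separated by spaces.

D F C E H B G A

Chase each element through φ then ψ: A → H → D; B → G → F; C → C → C; D → E → E; E → B → H; F → F → B; G → D → G; H → A → A.
Collecting the images, φψ = [D F C E H B G A].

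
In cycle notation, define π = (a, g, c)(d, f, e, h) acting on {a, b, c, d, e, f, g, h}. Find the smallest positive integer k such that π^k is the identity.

12

The disjoint cycles have lengths 4, 3, 1.
The order is lcm(4, 3) = 12.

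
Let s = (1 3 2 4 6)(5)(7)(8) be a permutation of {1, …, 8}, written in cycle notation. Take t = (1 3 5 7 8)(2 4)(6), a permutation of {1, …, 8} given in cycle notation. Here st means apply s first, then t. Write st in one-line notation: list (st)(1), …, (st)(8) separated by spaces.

For each element, apply s then t: 1 → 3 → 5; 2 → 4 → 2; 3 → 2 → 4; 4 → 6 → 6; 5 → 5 → 7; 6 → 1 → 3; 7 → 7 → 8; 8 → 8 → 1.
Collecting the images, st = [5 2 4 6 7 3 8 1].

5 2 4 6 7 3 8 1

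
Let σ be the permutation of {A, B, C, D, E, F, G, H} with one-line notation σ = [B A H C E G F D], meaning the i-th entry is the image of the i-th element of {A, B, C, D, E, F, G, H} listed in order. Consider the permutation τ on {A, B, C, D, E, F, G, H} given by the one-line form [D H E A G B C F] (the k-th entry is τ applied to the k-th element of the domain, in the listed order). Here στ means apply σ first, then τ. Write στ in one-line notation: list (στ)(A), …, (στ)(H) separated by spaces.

H D F E G C B A

(στ)(x) = τ(σ(x)). Computing each image: τ(σ(A)) = τ(B) = H, τ(σ(B)) = τ(A) = D, τ(σ(C)) = τ(H) = F, τ(σ(D)) = τ(C) = E, τ(σ(E)) = τ(E) = G, τ(σ(F)) = τ(G) = C, τ(σ(G)) = τ(F) = B, τ(σ(H)) = τ(D) = A.
Hence στ = [H D F E G C B A].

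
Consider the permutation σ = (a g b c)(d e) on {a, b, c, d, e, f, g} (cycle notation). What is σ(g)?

b

In the cycle (a g b c), g is followed by b, so σ(g) = b.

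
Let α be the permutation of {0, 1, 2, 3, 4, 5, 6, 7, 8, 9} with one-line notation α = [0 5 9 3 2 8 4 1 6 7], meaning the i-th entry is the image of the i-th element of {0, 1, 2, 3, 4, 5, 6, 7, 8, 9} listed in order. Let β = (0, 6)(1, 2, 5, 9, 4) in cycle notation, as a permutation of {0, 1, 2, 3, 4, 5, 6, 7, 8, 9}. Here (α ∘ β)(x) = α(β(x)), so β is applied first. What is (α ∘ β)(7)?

1

First apply β: β(7) = 7, then α(7) = 1. Thus (α ∘ β)(7) = 1.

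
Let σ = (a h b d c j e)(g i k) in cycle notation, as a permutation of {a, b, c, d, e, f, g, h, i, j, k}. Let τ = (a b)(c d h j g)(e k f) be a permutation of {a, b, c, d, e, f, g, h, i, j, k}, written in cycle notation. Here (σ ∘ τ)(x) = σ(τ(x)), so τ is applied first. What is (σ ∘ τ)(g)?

j

τ(g) = c, then σ(c) = j; composing gives (σ ∘ τ)(g) = j.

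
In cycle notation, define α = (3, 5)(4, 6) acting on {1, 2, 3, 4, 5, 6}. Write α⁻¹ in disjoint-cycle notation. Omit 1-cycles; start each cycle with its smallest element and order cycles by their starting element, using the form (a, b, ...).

The inverse reverses each cycle.
After reversing and putting each cycle's least element first, α⁻¹ = (3, 5)(4, 6).

(3, 5)(4, 6)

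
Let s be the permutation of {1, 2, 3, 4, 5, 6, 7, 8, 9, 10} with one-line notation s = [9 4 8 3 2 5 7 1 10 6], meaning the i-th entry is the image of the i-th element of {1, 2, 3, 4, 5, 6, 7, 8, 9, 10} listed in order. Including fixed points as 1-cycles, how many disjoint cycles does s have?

2

The cycle decomposition is (1, 9, 10, 6, 5, 2, 4, 3, 8)(7), which has 2 cycles (counting 1-cycles).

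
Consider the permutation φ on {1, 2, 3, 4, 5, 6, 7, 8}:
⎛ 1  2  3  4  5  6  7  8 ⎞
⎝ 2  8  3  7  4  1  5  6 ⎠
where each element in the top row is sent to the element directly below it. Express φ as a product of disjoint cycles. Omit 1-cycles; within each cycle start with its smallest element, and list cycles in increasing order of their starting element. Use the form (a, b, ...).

(1, 2, 8, 6)(4, 7, 5)

Iterating φ from 1 gives 1 → 2 → 8 → 6 → 1; that is the 4-cycle (1, 2, 8, 6).
Repeating from the next unused element and collecting all non-trivial cycles gives (1, 2, 8, 6)(4, 7, 5).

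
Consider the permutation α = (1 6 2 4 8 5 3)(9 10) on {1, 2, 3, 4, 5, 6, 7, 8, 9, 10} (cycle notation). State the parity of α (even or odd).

odd

The cycle lengths are 7, 2, 1.
A cycle is odd iff its length is even; α has 1 even-length cycle, so sgn(α) = (−1)^1 and α is odd.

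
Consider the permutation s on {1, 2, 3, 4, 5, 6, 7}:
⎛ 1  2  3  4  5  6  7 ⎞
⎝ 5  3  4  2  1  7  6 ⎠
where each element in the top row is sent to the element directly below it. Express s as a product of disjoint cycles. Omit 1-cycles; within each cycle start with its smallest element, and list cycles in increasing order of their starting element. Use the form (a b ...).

(1 5)(2 3 4)(6 7)

From 1: 1 → 5 → 1, closing the cycle (1 5).
Repeating from the next unused element and collecting all non-trivial cycles gives (1 5)(2 3 4)(6 7).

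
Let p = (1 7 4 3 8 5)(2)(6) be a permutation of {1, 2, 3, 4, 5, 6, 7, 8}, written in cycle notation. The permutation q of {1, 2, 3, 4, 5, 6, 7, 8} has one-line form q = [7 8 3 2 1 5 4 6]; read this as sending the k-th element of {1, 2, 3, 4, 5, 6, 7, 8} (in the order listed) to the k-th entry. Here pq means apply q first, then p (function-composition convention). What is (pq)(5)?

7

(pq)(5) = p(q(5)). q(5) = 1, then p(1) = 7. So (pq)(5) = 7.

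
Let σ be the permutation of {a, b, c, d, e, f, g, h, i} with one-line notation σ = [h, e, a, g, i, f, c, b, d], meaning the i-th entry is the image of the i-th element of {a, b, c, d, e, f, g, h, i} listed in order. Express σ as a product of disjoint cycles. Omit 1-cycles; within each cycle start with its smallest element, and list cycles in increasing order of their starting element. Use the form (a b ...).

Start at a and follow images: a → h → b → e → i → d → g → c → a, giving the cycle (a h b e i d g c).
Continuing from each remaining unvisited element yields (a h b e i d g c).

(a h b e i d g c)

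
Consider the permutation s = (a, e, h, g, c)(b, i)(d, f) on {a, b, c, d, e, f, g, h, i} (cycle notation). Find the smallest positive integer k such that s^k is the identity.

10

The cycle type of s is (5, 2, 2).
Since disjoint cycles commute, ord(s) = lcm(5, 2, 2) = 10.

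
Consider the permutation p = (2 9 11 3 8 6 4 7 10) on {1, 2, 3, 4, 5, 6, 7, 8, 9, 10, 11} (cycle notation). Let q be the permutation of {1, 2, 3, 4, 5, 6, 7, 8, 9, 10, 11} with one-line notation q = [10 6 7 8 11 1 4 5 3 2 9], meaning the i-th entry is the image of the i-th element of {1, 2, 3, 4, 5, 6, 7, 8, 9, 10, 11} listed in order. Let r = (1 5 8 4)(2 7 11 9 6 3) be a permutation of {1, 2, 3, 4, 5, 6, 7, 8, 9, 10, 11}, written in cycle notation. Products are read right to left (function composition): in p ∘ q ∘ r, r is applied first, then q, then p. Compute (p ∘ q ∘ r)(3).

4

(p ∘ q ∘ r)(3) = p(q(r(3))). r(3) = 2, then q(2) = 6, then p(6) = 4, so the result is 4.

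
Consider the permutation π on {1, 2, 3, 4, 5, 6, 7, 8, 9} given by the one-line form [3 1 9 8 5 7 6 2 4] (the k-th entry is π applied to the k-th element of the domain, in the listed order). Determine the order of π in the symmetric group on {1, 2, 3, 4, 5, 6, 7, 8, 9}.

The disjoint-cycle form of π has cycle lengths 6, 2, 1.
The order of π is the least common multiple of its cycle lengths: lcm(6, 2) = 6.

6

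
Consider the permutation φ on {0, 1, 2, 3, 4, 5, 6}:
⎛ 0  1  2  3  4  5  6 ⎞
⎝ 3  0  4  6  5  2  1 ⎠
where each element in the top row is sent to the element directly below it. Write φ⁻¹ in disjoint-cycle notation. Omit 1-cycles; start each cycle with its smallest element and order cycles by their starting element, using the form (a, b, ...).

The cycle decomposition of φ is (0, 3, 6, 1)(2, 4, 5).
The inverse reverses every cycle; in canonical form, φ⁻¹ = (0, 1, 6, 3)(2, 5, 4).

(0, 1, 6, 3)(2, 5, 4)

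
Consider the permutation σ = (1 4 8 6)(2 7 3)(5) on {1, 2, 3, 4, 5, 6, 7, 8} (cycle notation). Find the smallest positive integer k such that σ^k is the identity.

12

The disjoint cycles have lengths 4, 3, 1.
The order is lcm(4, 3) = 12.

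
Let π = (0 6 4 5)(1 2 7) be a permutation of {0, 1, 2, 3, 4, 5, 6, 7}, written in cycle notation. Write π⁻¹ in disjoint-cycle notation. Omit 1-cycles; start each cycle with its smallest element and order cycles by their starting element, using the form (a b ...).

The inverse reverses each cycle.
After reversing and putting each cycle's least element first, π⁻¹ = (0 5 4 6)(1 7 2).

(0 5 4 6)(1 7 2)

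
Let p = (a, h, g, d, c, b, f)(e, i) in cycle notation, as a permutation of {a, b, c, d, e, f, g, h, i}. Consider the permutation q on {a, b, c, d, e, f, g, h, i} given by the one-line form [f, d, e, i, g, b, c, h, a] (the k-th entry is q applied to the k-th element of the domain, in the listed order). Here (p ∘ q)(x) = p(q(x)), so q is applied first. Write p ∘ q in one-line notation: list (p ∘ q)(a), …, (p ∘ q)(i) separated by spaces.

a c i e d f b g h

(p ∘ q)(x) = p(q(x)). Computing each image: p(q(a)) = p(f) = a, p(q(b)) = p(d) = c, p(q(c)) = p(e) = i, p(q(d)) = p(i) = e, p(q(e)) = p(g) = d, p(q(f)) = p(b) = f, p(q(g)) = p(c) = b, p(q(h)) = p(h) = g, p(q(i)) = p(a) = h.
Hence p ∘ q = [a c i e d f b g h].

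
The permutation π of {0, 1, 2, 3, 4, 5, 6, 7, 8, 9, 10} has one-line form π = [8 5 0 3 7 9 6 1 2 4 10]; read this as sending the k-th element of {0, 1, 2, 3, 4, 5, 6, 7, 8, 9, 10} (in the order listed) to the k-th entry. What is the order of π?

Writing π as disjoint cycles, the cycle lengths are 5, 3, 1, 1, 1.
Since disjoint cycles commute, ord(π) = lcm(5, 3) = 15.

15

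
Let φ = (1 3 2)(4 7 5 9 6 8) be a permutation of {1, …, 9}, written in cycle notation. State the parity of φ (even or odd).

odd

The cycle lengths are 6, 3.
A cycle is odd iff its length is even; φ has 1 even-length cycle, so sgn(φ) = (−1)^1 and φ is odd.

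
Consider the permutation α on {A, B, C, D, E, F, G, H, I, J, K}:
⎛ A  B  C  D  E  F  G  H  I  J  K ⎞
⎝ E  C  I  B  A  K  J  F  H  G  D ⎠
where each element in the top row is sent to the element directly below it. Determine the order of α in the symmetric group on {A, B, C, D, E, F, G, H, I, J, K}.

14

Writing α as disjoint cycles, the cycle lengths are 7, 2, 2.
The order is lcm(7, 2, 2) = 14.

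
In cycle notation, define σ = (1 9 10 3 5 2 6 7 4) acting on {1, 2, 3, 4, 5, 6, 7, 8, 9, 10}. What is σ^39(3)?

3 lies in the 9-cycle (1 9 10 3 5 2 6 7 4).
Powers repeat with period 9 on this cycle, and 39 mod 9 = 3, so σ^39(3) = σ^3(3).
Advancing 3 steps from 3: 3 → 5 → 2 → 6.

6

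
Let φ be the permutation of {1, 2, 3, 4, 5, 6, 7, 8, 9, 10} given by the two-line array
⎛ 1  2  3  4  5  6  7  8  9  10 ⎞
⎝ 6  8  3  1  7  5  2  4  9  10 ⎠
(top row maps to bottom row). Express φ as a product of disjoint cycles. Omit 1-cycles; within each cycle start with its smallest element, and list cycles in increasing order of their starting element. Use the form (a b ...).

Iterating φ from 1 gives 1 → 6 → 5 → 7 → 2 → 8 → 4 → 1; that is the 7-cycle (1 6 5 7 2 8 4).
Continuing from each remaining unvisited element yields (1 6 5 7 2 8 4).

(1 6 5 7 2 8 4)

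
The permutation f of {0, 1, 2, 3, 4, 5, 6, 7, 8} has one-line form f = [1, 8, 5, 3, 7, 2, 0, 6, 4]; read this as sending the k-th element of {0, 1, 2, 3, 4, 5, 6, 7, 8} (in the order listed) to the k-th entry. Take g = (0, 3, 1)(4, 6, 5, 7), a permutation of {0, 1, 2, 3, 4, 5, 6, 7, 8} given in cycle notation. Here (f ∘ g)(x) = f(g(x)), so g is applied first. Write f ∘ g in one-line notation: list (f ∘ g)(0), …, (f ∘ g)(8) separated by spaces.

(f ∘ g)(x) = f(g(x)). Computing each image: f(g(0)) = f(3) = 3, f(g(1)) = f(0) = 1, f(g(2)) = f(2) = 5, f(g(3)) = f(1) = 8, f(g(4)) = f(6) = 0, f(g(5)) = f(7) = 6, f(g(6)) = f(5) = 2, f(g(7)) = f(4) = 7, f(g(8)) = f(8) = 4.
Hence f ∘ g = [3 1 5 8 0 6 2 7 4].

3 1 5 8 0 6 2 7 4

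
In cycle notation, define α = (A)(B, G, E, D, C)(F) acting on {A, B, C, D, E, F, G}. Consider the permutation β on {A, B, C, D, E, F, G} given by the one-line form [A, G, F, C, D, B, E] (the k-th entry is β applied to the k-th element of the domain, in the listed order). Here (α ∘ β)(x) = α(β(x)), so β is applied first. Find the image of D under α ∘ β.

(α ∘ β)(D) = α(β(D)). β(D) = C, then α(C) = B. So (α ∘ β)(D) = B.

B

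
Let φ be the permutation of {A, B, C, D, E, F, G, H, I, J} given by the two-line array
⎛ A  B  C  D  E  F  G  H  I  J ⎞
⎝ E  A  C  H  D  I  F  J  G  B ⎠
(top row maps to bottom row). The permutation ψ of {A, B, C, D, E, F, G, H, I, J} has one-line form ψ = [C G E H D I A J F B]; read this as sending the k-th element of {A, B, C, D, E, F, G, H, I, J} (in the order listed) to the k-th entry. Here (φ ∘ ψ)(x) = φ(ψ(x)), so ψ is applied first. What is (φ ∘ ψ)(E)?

ψ(E) = D, then φ(D) = H; composing gives (φ ∘ ψ)(E) = H.

H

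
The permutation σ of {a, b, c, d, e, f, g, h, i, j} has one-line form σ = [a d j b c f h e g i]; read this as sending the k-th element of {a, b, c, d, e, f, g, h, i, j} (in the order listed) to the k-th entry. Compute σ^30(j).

Tracing j → i → … returns to j after 6 steps, so j lies in a 6-cycle (c, j, i, g, h, e).
Since the cycle has length 6, σ^30 acts on it the same as σ^0 (30 mod 6 = 0).
So σ^30(j) = j.

j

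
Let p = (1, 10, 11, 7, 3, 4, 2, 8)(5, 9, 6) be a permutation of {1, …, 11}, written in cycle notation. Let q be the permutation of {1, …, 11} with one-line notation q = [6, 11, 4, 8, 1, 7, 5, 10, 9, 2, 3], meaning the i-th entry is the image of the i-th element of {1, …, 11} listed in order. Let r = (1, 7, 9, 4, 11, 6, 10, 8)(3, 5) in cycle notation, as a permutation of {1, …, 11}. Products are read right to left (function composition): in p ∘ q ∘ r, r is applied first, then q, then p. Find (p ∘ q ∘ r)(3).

10

Apply the permutations in order: r(3) = 5, then q(5) = 1, then p(1) = 10. So (p ∘ q ∘ r)(3) = 10.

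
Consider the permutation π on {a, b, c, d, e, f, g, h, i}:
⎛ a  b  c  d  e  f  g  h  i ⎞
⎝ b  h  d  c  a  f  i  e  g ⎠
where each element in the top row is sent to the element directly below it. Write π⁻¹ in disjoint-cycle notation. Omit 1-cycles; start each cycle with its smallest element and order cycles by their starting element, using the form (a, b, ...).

(a, e, h, b)(c, d)(g, i)

First write π in disjoint cycles: (a, b, h, e)(c, d)(g, i).
The inverse reverses every cycle; in canonical form, π⁻¹ = (a, e, h, b)(c, d)(g, i).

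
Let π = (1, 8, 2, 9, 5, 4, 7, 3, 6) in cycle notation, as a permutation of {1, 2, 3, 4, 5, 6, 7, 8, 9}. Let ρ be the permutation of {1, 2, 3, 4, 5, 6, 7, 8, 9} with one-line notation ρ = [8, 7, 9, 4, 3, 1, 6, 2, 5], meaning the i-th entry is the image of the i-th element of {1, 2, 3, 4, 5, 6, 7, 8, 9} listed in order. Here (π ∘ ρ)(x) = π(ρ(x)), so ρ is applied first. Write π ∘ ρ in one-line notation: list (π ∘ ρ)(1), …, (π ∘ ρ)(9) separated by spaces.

2 3 5 7 6 8 1 9 4

Chase each element through ρ then π: 1 → 8 → 2; 2 → 7 → 3; 3 → 9 → 5; 4 → 4 → 7; 5 → 3 → 6; 6 → 1 → 8; 7 → 6 → 1; 8 → 2 → 9; 9 → 5 → 4.
Collecting the images, π ∘ ρ = [2 3 5 7 6 8 1 9 4].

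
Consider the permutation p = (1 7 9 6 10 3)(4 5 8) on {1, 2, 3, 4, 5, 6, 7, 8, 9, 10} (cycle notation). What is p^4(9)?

9 lies in the 6-cycle (1 7 9 6 10 3).
Stepping 4 places around the cycle: 9 → 6 → 10 → 3 → 1.

1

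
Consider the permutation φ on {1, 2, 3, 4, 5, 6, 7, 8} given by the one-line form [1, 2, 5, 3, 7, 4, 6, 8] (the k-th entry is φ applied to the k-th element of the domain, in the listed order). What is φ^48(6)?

Tracing 6 → 4 → … returns to 6 after 5 steps, so 6 lies in a 5-cycle (3 5 7 6 4).
Powers repeat with period 5 on this cycle, and 48 mod 5 = 3, so φ^48(6) = φ^3(6).
Stepping 3 places around the cycle: 6 → 4 → 3 → 5.

5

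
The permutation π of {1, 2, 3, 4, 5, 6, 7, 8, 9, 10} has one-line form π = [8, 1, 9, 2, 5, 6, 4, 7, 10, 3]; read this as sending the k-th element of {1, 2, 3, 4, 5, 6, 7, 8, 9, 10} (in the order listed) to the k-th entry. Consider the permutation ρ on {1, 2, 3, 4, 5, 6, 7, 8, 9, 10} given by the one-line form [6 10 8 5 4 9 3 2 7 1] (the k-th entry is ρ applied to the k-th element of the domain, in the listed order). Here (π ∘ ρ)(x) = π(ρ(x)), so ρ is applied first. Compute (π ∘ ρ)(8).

ρ(8) = 2, then π(2) = 1; composing gives (π ∘ ρ)(8) = 1.

1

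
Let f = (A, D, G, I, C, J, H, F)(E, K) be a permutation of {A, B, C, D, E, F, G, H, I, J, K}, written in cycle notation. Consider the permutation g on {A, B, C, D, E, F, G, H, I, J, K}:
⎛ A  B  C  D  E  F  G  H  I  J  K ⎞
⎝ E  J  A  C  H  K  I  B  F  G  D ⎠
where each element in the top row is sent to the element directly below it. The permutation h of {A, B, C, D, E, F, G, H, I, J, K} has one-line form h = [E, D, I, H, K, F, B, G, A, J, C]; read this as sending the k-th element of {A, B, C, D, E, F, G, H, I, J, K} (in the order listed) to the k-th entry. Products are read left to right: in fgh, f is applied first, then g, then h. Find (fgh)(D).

A

(fgh)(D) = h(g(f(D))). f(D) = G, then g(G) = I, then h(I) = A, so the result is A.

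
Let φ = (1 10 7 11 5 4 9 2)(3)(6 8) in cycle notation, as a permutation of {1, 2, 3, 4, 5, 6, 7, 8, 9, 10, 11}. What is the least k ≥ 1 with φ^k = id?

The cycle type of φ is (8, 2, 1).
Since disjoint cycles commute, ord(φ) = lcm(8, 2) = 8.

8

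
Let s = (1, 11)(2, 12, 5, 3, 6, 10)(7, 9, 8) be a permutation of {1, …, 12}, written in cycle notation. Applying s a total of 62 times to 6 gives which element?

6 lies in the 6-cycle (2, 12, 5, 3, 6, 10).
On a 6-cycle, s^6 is the identity, so s^62 = s^2 there (62 ≡ 2 mod 6).
Stepping 2 places around the cycle: 6 → 10 → 2.

2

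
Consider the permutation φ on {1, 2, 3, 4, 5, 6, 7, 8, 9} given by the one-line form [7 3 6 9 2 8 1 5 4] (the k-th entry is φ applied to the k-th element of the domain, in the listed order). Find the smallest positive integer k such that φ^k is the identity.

Writing φ as disjoint cycles, the cycle lengths are 5, 2, 2.
Since disjoint cycles commute, ord(φ) = lcm(5, 2, 2) = 10.

10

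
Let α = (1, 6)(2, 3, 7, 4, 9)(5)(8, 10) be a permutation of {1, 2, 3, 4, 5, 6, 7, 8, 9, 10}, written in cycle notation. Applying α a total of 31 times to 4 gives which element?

9

4 lies in the 5-cycle (2, 3, 7, 4, 9).
On a 5-cycle, α^5 is the identity, so α^31 = α^1 there (31 ≡ 1 mod 5).
Stepping 1 place around the cycle: 4 → 9.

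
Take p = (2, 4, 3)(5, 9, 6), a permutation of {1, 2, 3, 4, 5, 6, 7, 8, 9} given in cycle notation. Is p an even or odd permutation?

The cycle lengths are 3, 3, 1, 1, 1.
A cycle is odd iff its length is even; p has 0 even-length cycles, so sgn(p) = (−1)^0 and p is even.

even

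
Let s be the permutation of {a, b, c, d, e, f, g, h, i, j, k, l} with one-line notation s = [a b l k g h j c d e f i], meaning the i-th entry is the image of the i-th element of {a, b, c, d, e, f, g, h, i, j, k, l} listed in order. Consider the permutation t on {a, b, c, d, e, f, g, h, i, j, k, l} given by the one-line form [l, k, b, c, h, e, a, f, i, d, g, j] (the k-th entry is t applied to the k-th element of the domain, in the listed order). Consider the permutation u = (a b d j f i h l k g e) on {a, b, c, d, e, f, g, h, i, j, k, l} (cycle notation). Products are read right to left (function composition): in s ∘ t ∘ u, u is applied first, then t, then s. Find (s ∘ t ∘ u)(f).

(s ∘ t ∘ u)(f) = s(t(u(f))). u(f) = i, then t(i) = i, then s(i) = d, so the result is d.

d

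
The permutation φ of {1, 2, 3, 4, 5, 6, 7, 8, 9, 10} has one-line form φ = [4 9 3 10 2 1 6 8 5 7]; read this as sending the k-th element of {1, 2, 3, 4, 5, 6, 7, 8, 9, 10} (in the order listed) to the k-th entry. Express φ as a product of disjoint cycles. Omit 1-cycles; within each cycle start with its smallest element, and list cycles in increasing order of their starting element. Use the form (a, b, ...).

(1, 4, 10, 7, 6)(2, 9, 5)

Start at 1 and follow images: 1 → 4 → 10 → 7 → 6 → 1, giving the cycle (1, 4, 10, 7, 6).
Repeating from the next unused element and collecting all non-trivial cycles gives (1, 4, 10, 7, 6)(2, 9, 5).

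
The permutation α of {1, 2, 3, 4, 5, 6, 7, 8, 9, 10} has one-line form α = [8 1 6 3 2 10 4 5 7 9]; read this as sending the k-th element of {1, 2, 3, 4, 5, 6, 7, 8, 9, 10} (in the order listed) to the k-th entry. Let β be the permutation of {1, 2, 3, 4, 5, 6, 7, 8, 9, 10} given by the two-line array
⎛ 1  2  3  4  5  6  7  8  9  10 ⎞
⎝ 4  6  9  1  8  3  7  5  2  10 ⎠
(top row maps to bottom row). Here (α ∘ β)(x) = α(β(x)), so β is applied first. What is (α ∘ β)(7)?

First apply β: β(7) = 7, then α(7) = 4. Thus (α ∘ β)(7) = 4.

4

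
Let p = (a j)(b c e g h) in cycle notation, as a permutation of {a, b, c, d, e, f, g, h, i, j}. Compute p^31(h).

h lies in the 5-cycle (b c e g h).
Powers repeat with period 5 on this cycle, and 31 mod 5 = 1, so p^31(h) = p^1(h).
Stepping 1 place around the cycle: h → b.

b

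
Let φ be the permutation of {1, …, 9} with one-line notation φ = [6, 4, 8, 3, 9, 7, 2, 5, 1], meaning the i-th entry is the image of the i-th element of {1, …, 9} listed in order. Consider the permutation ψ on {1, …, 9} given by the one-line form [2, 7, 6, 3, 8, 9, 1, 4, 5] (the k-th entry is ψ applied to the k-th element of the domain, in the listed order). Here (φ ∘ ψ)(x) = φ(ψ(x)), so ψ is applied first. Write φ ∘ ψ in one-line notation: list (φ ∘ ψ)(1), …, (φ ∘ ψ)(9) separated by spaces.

4 2 7 8 5 1 6 3 9

(φ ∘ ψ)(x) = φ(ψ(x)). Computing each image: φ(ψ(1)) = φ(2) = 4, φ(ψ(2)) = φ(7) = 2, φ(ψ(3)) = φ(6) = 7, φ(ψ(4)) = φ(3) = 8, φ(ψ(5)) = φ(8) = 5, φ(ψ(6)) = φ(9) = 1, φ(ψ(7)) = φ(1) = 6, φ(ψ(8)) = φ(4) = 3, φ(ψ(9)) = φ(5) = 9.
Hence φ ∘ ψ = [4 2 7 8 5 1 6 3 9].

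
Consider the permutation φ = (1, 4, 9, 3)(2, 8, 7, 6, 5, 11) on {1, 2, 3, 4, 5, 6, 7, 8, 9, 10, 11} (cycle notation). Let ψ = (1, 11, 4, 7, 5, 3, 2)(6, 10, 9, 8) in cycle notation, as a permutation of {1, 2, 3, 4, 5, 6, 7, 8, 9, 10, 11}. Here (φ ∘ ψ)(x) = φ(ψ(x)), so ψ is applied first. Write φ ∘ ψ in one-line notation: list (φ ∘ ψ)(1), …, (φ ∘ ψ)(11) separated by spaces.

2 4 8 6 1 10 11 5 7 3 9

(φ ∘ ψ)(x) = φ(ψ(x)). Computing each image: φ(ψ(1)) = φ(11) = 2, φ(ψ(2)) = φ(1) = 4, φ(ψ(3)) = φ(2) = 8, φ(ψ(4)) = φ(7) = 6, φ(ψ(5)) = φ(3) = 1, φ(ψ(6)) = φ(10) = 10, φ(ψ(7)) = φ(5) = 11, φ(ψ(8)) = φ(6) = 5, φ(ψ(9)) = φ(8) = 7, φ(ψ(10)) = φ(9) = 3, φ(ψ(11)) = φ(4) = 9.
Hence φ ∘ ψ = [2 4 8 6 1 10 11 5 7 3 9].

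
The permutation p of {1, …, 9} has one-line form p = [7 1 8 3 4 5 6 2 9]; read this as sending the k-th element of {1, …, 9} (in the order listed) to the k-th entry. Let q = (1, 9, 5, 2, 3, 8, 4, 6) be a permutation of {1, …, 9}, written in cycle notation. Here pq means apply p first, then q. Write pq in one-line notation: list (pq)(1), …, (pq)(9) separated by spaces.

7 9 4 8 6 2 1 3 5

Chase each element through p then q: 1 → 7 → 7; 2 → 1 → 9; 3 → 8 → 4; 4 → 3 → 8; 5 → 4 → 6; 6 → 5 → 2; 7 → 6 → 1; 8 → 2 → 3; 9 → 9 → 5.
Collecting the images, pq = [7 9 4 8 6 2 1 3 5].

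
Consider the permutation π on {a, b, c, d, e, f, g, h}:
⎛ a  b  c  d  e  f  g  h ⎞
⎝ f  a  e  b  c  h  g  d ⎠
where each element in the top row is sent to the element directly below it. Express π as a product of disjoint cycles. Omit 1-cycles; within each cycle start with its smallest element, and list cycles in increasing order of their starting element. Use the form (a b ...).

(a f h d b)(c e)

Iterating π from a gives a → f → h → d → b → a; that is the 5-cycle (a f h d b).
Repeating from the next unused element and collecting all non-trivial cycles gives (a f h d b)(c e).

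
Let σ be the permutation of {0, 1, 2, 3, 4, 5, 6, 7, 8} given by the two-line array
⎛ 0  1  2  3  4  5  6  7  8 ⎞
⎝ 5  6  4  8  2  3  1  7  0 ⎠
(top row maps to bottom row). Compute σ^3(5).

Tracing 5 → 3 → … returns to 5 after 4 steps, so 5 lies in a 4-cycle (0, 5, 3, 8).
Stepping 3 places around the cycle: 5 → 3 → 8 → 0.

0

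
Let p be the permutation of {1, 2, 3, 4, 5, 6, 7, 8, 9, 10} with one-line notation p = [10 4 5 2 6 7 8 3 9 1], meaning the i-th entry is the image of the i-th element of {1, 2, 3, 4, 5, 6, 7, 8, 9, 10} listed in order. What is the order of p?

Decomposing into disjoint cycles gives cycle lengths 5, 2, 2, 1.
The order is lcm(5, 2, 2) = 10.

10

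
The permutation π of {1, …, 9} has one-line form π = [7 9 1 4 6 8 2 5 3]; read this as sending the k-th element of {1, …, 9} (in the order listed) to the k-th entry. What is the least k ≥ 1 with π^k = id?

15

Writing π as disjoint cycles, the cycle lengths are 5, 3, 1.
The order is lcm(5, 3) = 15.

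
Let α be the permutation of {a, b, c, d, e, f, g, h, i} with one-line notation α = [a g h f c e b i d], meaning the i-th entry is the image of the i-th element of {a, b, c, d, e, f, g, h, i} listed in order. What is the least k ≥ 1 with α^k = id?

Writing α as disjoint cycles, the cycle lengths are 6, 2, 1.
The order of α is the least common multiple of its cycle lengths: lcm(6, 2) = 6.

6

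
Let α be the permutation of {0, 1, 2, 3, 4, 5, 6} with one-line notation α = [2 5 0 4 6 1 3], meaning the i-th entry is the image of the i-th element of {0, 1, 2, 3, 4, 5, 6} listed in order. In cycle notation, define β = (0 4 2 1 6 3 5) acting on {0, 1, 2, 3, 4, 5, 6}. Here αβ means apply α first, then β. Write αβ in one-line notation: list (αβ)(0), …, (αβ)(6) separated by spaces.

For each element, apply α then β: 0 → 2 → 1; 1 → 5 → 0; 2 → 0 → 4; 3 → 4 → 2; 4 → 6 → 3; 5 → 1 → 6; 6 → 3 → 5.
So αβ in one-line form is 1 0 4 2 3 6 5.

1 0 4 2 3 6 5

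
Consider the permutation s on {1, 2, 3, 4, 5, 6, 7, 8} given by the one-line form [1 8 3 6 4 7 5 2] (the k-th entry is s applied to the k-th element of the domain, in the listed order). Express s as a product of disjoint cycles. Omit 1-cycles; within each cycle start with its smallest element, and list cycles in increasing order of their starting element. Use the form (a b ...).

(2 8)(4 6 7 5)

Iterating s from 2 gives 2 → 8 → 2; that is the 2-cycle (2 8).
Continuing from each remaining unvisited element yields (2 8)(4 6 7 5).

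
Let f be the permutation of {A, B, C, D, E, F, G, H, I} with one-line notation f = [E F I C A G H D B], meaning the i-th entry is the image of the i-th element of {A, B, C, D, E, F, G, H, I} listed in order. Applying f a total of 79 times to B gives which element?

G

Tracing B → F → … returns to B after 7 steps, so B lies in a 7-cycle (B, F, G, H, D, C, I).
Powers repeat with period 7 on this cycle, and 79 mod 7 = 2, so f^79(B) = f^2(B).
Stepping 2 places around the cycle: B → F → G.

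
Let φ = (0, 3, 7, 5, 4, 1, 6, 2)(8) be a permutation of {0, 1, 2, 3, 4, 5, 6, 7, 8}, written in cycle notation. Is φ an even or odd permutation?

The cycle lengths are 8, 1.
A cycle is odd iff its length is even; φ has 1 even-length cycle, so sgn(φ) = (−1)^1 and φ is odd.

odd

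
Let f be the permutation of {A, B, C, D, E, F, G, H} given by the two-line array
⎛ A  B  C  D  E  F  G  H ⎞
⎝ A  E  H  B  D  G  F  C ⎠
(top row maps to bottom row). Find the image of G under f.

F

The entry below G in the array is F, so f(G) = F.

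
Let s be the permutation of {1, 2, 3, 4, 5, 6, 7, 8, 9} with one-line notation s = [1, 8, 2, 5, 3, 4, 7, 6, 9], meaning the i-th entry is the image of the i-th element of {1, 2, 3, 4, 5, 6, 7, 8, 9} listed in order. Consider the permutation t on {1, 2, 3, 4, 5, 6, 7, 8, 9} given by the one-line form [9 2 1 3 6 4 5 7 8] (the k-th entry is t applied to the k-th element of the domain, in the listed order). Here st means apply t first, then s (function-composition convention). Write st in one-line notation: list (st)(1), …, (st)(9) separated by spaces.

9 8 1 2 4 5 3 7 6

Chase each element through t then s: 1 → 9 → 9; 2 → 2 → 8; 3 → 1 → 1; 4 → 3 → 2; 5 → 6 → 4; 6 → 4 → 5; 7 → 5 → 3; 8 → 7 → 7; 9 → 8 → 6.
Collecting the images, st = [9 8 1 2 4 5 3 7 6].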